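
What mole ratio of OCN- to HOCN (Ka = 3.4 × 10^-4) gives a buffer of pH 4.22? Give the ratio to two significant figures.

pKa = -log(3.4 × 10^-4) = 3.469
pH = pKa + log(r) ⇒ log(r) = 4.22 − 3.469 = +0.751
r = [OCN-]/[HOCN] = 10^(+0.751) = 5.64

ratio = 5.6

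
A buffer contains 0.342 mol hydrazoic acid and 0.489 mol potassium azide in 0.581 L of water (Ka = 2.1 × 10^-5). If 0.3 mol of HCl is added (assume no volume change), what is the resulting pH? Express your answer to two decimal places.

After neutralization: n(HN3) = 0.642 mol, n(N3-) = 0.189 mol.
pKa = −log(2.1 × 10^-5) = 4.678
pH = pKa + log(n_N3-/n_HN3) = 4.678 + log(0.189/0.642) = 4.678 + (-0.531)

pH = 4.15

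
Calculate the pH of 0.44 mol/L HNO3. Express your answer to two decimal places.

HNO3 is a strong acid and dissociates completely, so [H+] = 0.44 M.
pH = -log(0.44) = 0.36

pH = 0.36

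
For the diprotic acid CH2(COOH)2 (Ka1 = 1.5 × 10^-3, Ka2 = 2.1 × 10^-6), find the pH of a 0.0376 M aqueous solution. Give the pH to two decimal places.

Ka1 ≫ Ka2, so treat the first dissociation as the only significant source of H+.
Ka1 = x²/(0.0376 − x) = 1.5 × 10^-3
Solving the quadratic: x = (−Ka1 + √(Ka1² + 4·Ka1·C₀))/2 = 6.80 × 10^-3 M
pH = −log(6.80 × 10^-3) = 2.17

pH = 2.17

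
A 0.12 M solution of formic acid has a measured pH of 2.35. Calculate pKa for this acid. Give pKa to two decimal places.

pKa = 3.76

[H+] = 10^(-2.35) = 4.47 × 10^-3 M
At equilibrium [HA] = 0.12 − 4.47 × 10^-3 = 1.16 × 10^-1 M
Ka = [H+][A-]/[HA] = (4.47 × 10^-3)² / 1.16 × 10^-1 = 1.72 × 10^-4
pKa = -log(1.72 × 10^-4) = 3.76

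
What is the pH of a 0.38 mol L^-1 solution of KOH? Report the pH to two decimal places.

pH = 13.58

KOH is a strong base; [OH-] = 0.38 M.
pOH = -log(0.38) = 0.42
pH = 14.00 - 0.42 = 13.58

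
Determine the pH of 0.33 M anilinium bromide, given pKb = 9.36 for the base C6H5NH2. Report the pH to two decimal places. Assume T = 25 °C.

pH = 2.56

C6H5NH3+ is the conjugate acid of the weak base C6H5NH2.
Kb = 10^(−9.36) = 4.37 × 10^-10
Ka = Kw/Kb = 1.0×10^-14 / 4.37 × 10^-10 = 2.29 × 10^-5
Ka = [H+]²/(0.33 − [H+]) = 2.29 × 10^-5
Assume [H+] ≪ 0.33: [H+] ≈ √(2.29 × 10^-5 × 0.33) = 2.75 × 10^-3 M
pH = −log[H+] = −log(2.75 × 10^-3) = 2.56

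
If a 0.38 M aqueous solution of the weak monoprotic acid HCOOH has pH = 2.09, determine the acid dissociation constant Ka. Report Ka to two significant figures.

[H+] = 10^(-2.09) = 8.13 × 10^-3 M
At equilibrium [HA] = 0.38 − 8.13 × 10^-3 = 3.72 × 10^-1 M
Ka = [H+][A-]/[HA] = (8.13 × 10^-3)² / 3.72 × 10^-1 = 1.8 × 10^-4

Ka = 1.8 × 10^-4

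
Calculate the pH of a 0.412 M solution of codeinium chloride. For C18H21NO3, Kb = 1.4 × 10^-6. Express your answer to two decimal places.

C18H22NO3+ is the conjugate acid of the weak base C18H21NO3.
Ka = Kw/Kb = 1.0×10^-14 / 1.4 × 10^-6 = 7.14 × 10^-9
Ka = [H+]²/(0.412 − [H+]) = 7.14 × 10^-9
Neglecting [H+] in the denominator: [H+] = √(7.14 × 10^-9 × 0.412) = 5.42 × 10^-5 M
Check: 0.013% ionized — well under 5%, approximation valid.
pH = −log(5.42 × 10^-5) = 4.27

pH = 4.27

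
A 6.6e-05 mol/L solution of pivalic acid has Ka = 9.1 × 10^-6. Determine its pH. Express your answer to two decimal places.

pH = 4.69

(CH3)3CCOOH ⇌ (CH3)3CCOO- + H+
From the ICE table, Ka = x²/(6.6e-05 − x) = 9.1 × 10^-6.
x is not negligible relative to C₀; solve x² + 9.1e-06·x − 6.01e-10 = 0.
x = (−Ka + √(Ka² + 4·Ka·C₀))/2 = 2.04 × 10^-5 M
pH = −log[H+] = −log(2.04 × 10^-5) = 4.69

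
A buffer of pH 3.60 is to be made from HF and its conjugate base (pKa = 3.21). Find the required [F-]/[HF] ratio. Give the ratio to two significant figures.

pH = pKa + log(r) ⇒ log(r) = 3.60 − 3.21 = +0.39
r = [F-]/[HF] = 10^(+0.39) = 2.45

ratio = 2.5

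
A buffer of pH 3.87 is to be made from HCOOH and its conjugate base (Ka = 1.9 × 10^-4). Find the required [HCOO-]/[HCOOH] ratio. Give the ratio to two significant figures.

ratio = 1.4

pKa = -log(1.9 × 10^-4) = 3.721
pH = pKa + log(r) ⇒ log(r) = 3.87 − 3.721 = +0.149
r = [HCOO-]/[HCOOH] = 10^(+0.149) = 1.41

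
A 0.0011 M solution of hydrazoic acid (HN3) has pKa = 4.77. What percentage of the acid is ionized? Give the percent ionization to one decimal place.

HN3 ⇌ N3- + H+; let x = [H+] at equilibrium.
Ka = 10^(−4.77) = 1.70 × 10^-5
Ka = x²/(C₀ − x); solving the quadratic gives x = 1.29 × 10^-4 M.
% ionization = x/C₀ × 100% = 1.29 × 10^-4/0.0011 × 100% = 11.7%

11.7%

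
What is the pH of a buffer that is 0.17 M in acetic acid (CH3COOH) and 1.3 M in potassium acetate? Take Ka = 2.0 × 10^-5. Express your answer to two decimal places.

pKa = −log(2.0 × 10^-5) = 4.699
Henderson–Hasselbalch: pH = pKa + log([CH3COO-]/[CH3COOH]) = 4.699 + log(1.3/0.17)
pH = 4.699 + (+0.883) = 5.58

pH = 5.58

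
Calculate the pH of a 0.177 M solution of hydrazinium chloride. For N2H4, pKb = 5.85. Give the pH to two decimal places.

pH = 4.45

N2H5+ is the conjugate acid of the weak base N2H4.
Kb = 10^(−5.85) = 1.41 × 10^-6
Ka = Kw/Kb = 1.0×10^-14 / 1.41 × 10^-6 = 7.09 × 10^-9
Ka = [H+]²/(0.177 − [H+]) = 7.09 × 10^-9
Since Ka ≪ C₀, [H+] ≈ √(Ka·C₀) = 3.54 × 10^-5 M.
Check: 0.02% ionized — well under 5%, approximation valid.
pH = −log[H+] = −log(3.54 × 10^-5) = 4.45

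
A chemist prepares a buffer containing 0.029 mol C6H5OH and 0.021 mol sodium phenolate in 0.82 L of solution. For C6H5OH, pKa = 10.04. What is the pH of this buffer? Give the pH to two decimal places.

pH = 9.90

pH = pKa + log([A⁻]/[HA]) = 10.04 + log(0.021/0.029)
pH = 10.04 + (-0.140) = 9.90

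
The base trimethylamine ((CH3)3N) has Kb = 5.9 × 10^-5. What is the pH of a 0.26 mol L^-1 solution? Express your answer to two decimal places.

pH = 11.59

(CH3)3N + H2O ⇌ (CH3)3NH+ + OH-
From the ICE table, Kb = x²/(0.26 − x) = 5.9 × 10^-5.
Assume x ≪ 0.26: x ≈ √(5.9 × 10^-5 × 0.26) = 3.92 × 10^-3 M
pOH = 2.41, so pH = 14.00 − pOH = 11.59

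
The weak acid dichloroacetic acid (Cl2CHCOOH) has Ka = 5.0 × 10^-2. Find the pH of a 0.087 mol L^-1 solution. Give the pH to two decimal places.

Cl2CHCOOH ⇌ Cl2CHCOO- + H+
Ka = [H+]²/(0.087 − [H+]) = 5.0 × 10^-2
[H+] is not negligible relative to C₀; solve [H+]² + 0.05·[H+] − 0.00435 = 0.
[H+] = (−Ka + √(Ka² + 4·Ka·C₀))/2 = 4.55 × 10^-2 M
pH = −log[H+] = −log(4.55 × 10^-2) = 1.34

pH = 1.34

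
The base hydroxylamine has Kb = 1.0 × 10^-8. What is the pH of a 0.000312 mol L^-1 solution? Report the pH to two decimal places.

pH = 8.25

NH2OH + H2O ⇌ NH3OH+ + OH-
Kb = [OH-]²/(0.000312 − [OH-]) = 1.0 × 10^-8
Since Kb ≪ C₀, [OH-] ≈ √(Kb·C₀) = 1.77 × 10^-6 M.
Check: 0.57% ionized — well under 5%, approximation valid.
pOH = −log(1.77 × 10^-6) = 5.75; pH = 14.00 − 5.75 = 8.25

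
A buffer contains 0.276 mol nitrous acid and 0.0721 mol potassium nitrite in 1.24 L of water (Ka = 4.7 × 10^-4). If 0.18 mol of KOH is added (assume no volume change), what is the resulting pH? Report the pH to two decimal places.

OH- converts HNO2 to NO2-: HNO2 → 0.096 mol, NO2- → 0.252 mol.
pKa = −log(4.7 × 10^-4) = 3.328
Henderson–Hasselbalch with mole ratio 0.252/0.096: pH = 3.328 + (+0.419)

pH = 3.75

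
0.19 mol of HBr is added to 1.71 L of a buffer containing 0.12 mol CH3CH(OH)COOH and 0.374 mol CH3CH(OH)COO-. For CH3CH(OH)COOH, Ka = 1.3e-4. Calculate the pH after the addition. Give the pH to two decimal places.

pH = 3.66

After neutralization: n(CH3CH(OH)COOH) = 0.31 mol, n(CH3CH(OH)COO-) = 0.184 mol.
pKa = −log(1.3 × 10^-4) = 3.886
pH = pKa + log([A⁻]/[HA]) = 3.886 + log(0.184/0.31) = 3.886 -0.227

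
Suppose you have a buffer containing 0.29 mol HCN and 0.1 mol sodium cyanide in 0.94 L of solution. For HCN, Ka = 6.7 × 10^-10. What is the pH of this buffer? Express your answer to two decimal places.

pKa = −log(6.7 × 10^-10) = 9.174
Henderson–Hasselbalch: pH = pKa + log([CN-]/[HCN]) = 9.174 + log(0.1/0.29)
pH = 9.174 + (-0.462) = 8.71

pH = 8.71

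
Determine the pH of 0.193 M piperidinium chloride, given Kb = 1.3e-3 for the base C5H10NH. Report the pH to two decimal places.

pH = 5.91

C5H10NH2+ is the conjugate acid of the weak base C5H10NH.
Ka = Kw/Kb = 1.0×10^-14 / 1.3 × 10^-3 = 7.69 × 10^-12
From the ICE table, Ka = x²/(0.193 − x) = 7.69 × 10^-12.
Since Ka ≪ C₀, x ≈ √(Ka·C₀) = 1.22 × 10^-6 M.
Check: 0.00063% ionized — well under 5%, approximation valid.
pH = −log[H+] = −log(1.22 × 10^-6) = 5.91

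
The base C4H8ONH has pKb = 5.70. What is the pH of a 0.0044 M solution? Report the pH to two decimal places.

C4H8ONH + H2O ⇌ C4H8ONH2+ + OH-
Kb = 10^(−5.70) = 2.00 × 10^-6
Let x = [OH-] at equilibrium. Kb = x²/(0.0044 − x).
Since Kb ≪ C₀, x ≈ √(Kb·C₀) = 9.38 × 10^-5 M.
pOH = 4.03, so pH = 14.00 − pOH = 9.97

pH = 9.97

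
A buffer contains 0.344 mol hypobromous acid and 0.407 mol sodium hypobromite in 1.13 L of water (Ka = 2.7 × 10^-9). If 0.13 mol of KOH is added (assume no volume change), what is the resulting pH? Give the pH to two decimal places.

After neutralization: n(HOBr) = 0.214 mol, n(OBr-) = 0.537 mol.
pKa = −log(2.7 × 10^-9) = 8.569
Henderson–Hasselbalch with mole ratio 0.537/0.214: pH = 8.569 + (+0.400)

pH = 8.97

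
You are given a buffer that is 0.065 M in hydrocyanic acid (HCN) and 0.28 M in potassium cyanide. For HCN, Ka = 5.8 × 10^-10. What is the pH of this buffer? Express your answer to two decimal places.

pH = 9.87

pKa = −log(5.8 × 10^-10) = 9.237
pH = pKa + log([A⁻]/[HA]) = 9.237 + log(0.28/0.065)
pH = 9.237 + (+0.634) = 9.87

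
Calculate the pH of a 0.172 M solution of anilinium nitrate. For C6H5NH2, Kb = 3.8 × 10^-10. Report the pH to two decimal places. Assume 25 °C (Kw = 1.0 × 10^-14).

C6H5NH3+ is the conjugate acid of the weak base C6H5NH2.
Ka = Kw/Kb = 1.0×10^-14 / 3.8 × 10^-10 = 2.63 × 10^-5
From the ICE table, Ka = x²/(0.172 − x) = 2.63 × 10^-5.
Neglecting x in the denominator: x = √(2.63 × 10^-5 × 0.172) = 2.13 × 10^-3 M
Check: 1.2% ionized — well under 5%, approximation valid.
pH = −log[H+] = −log(2.13 × 10^-3) = 2.67

pH = 2.67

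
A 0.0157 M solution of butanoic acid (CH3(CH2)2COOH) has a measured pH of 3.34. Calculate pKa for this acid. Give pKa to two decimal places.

[H+] = 10^(-3.34) = 4.57 × 10^-4 M
At equilibrium [HA] = 0.0157 − 4.57 × 10^-4 = 1.52 × 10^-2 M
Ka = [H+][A-]/[HA] = (4.57 × 10^-4)² / 1.52 × 10^-2 = 1.37 × 10^-5
pKa = -log(1.37 × 10^-5) = 4.86

pKa = 4.86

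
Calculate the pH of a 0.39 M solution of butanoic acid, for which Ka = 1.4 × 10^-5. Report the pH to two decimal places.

CH3(CH2)2COOH ⇌ CH3(CH2)2COO- + H+
Ka = [H+]²/(0.39 − [H+]) = 1.4 × 10^-5
Neglecting [H+] in the denominator: [H+] = √(1.4 × 10^-5 × 0.39) = 2.34 × 10^-3 M
([H+]/C₀ = 0.6% < 5%, so the approximation holds.)
pH = −log(2.34 × 10^-3) = 2.63

pH = 2.63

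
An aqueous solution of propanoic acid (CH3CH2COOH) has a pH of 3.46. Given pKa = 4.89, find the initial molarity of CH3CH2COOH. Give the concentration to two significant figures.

[H+] = 10^(-3.46) = 3.47 × 10^-4 M = x
Ka = 10^(−4.89) = 1.29 × 10^-5
Ka = x²/(C₀ − x) ⇒ C₀ = x + x²/Ka
C₀ = 3.47 × 10^-4 + (3.47 × 10^-4)²/(1.29 × 10^-5) = 9.68 × 10^-3 M

C₀ = 9.7 × 10^-3 M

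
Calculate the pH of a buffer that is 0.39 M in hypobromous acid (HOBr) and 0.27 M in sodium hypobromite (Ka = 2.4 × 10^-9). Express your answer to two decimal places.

pH = 8.46

pKa = −log(2.4 × 10^-9) = 8.620
Henderson–Hasselbalch: pH = pKa + log([OBr-]/[HOBr]) = 8.620 + log(0.27/0.39)
pH = 8.620 + (-0.160) = 8.46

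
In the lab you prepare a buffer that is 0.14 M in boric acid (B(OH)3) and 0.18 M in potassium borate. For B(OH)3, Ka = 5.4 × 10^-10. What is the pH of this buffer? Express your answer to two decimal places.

pH = 9.38

pKa = −log(5.4 × 10^-10) = 9.268
pH = pKa + log([A⁻]/[HA]) = 9.268 + log(0.18/0.14)
pH = 9.268 + (+0.109) = 9.38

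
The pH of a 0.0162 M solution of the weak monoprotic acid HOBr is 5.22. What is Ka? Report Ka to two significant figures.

Ka = 2.2 × 10^-9

[H+] = 10^(-5.22) = 6.03 × 10^-6 M
At equilibrium [HA] = 0.0162 − 6.03 × 10^-6 = 1.62 × 10^-2 M
Ka = [H+][A-]/[HA] = (6.03 × 10^-6)² / 1.62 × 10^-2 = 2.2 × 10^-9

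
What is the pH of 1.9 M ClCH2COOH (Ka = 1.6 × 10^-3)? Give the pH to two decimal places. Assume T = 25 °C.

pH = 1.26

ClCH2COOH ⇌ ClCH2COO- + H+
From the ICE table, Ka = x²/(1.9 − x) = 1.6 × 10^-3.
Neglecting x in the denominator: x = √(1.6 × 10^-3 × 1.9) = 5.51 × 10^-2 M
Check: 2.9% ionized — well under 5%, approximation valid.
pH = −log(5.51 × 10^-2) = 1.26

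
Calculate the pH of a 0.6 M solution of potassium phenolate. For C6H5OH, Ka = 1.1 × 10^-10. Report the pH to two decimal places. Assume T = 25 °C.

pH = 11.87

C6H5O- is the conjugate base of the weak acid C6H5OH.
Kb = Kw/Ka = 1.0×10^-14 / 1.1 × 10^-10 = 9.09 × 10^-5
Kb = [OH-]²/(0.6 − [OH-]) = 9.09 × 10^-5
Neglecting [OH-] in the denominator: [OH-] = √(9.09 × 10^-5 × 0.6) = 7.39 × 10^-3 M
pOH = 2.13, so pH = 14.00 − pOH = 11.87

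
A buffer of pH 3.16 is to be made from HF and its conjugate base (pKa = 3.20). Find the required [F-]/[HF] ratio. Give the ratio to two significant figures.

pH = pKa + log(r) ⇒ log(r) = 3.16 − 3.20 = -0.04
r = [F-]/[HF] = 10^(-0.04) = 0.912

ratio = 0.91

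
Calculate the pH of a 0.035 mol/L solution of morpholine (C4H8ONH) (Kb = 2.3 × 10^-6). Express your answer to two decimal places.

C4H8ONH + H2O ⇌ C4H8ONH2+ + OH-
Let x = [OH-] at equilibrium. Kb = x²/(0.035 − x).
Assume x ≪ 0.035: x ≈ √(2.3 × 10^-6 × 0.035) = 2.84 × 10^-4 M
Check: 0.81% ionized — well under 5%, approximation valid.
pOH = 3.55, so pH = 14.00 − pOH = 10.45

pH = 10.45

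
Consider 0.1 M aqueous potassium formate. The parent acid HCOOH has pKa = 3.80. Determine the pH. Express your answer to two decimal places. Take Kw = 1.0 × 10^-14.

HCOO- is the conjugate base of the weak acid HCOOH.
Ka = 10^(−3.80) = 1.58 × 10^-4
Kb = Kw/Ka = 1.0×10^-14 / 1.58 × 10^-4 = 6.33 × 10^-11
Let x = [OH-] at equilibrium. Kb = x²/(0.1 − x).
Neglecting x in the denominator: x = √(6.33 × 10^-11 × 0.1) = 2.52 × 10^-6 M
Check: 0.0025% ionized — well under 5%, approximation valid.
pOH = −log(2.52 × 10^-6) = 5.60; pH = 14.00 − 5.60 = 8.40

pH = 8.40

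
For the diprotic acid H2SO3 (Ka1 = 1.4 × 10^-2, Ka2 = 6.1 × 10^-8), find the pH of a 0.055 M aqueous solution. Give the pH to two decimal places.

pH = 1.67

Since Ka1 ≫ Ka2, the first ionization dominates [H+].
Ka1 = x²/(0.055 − x) = 1.4 × 10^-2
Solving the quadratic: x = (−Ka1 + √(Ka1² + 4·Ka1·C₀))/2 = 2.16 × 10^-2 M
pH = −log(2.16 × 10^-2) = 1.67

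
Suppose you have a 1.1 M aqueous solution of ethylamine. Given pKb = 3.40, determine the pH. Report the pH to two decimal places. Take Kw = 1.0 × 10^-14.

pH = 12.32

C2H5NH2 + H2O ⇌ C2H5NH3+ + OH-
Kb = 10^(−3.40) = 3.98 × 10^-4
Kb = x²/(1.1 − x) = 3.98 × 10^-4
Assume x ≪ 1.1: x ≈ √(3.98 × 10^-4 × 1.1) = 2.09 × 10^-2 M
(x/C₀ = 1.9% < 5%, so the approximation holds.)
pOH = 1.68, so pH = 14.00 − pOH = 12.32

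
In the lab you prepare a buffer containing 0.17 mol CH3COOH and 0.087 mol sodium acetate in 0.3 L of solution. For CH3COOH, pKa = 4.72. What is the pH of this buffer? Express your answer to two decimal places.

pH = pKa + log([A⁻]/[HA]) = 4.72 + log(0.087/0.17)
pH = 4.72 + (-0.291) = 4.43

pH = 4.43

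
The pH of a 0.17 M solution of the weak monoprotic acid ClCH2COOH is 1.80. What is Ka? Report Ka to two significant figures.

[H+] = 10^(-1.80) = 1.58 × 10^-2 M
At equilibrium [HA] = 0.17 − 1.58 × 10^-2 = 1.54 × 10^-1 M
Ka = [H+][A-]/[HA] = (1.58 × 10^-2)² / 1.54 × 10^-1 = 1.6 × 10^-3

Ka = 1.6 × 10^-3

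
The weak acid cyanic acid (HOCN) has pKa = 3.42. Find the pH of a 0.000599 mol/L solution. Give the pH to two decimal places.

pH = 3.49

HOCN ⇌ OCN- + H+
Ka = 10^(−3.42) = 3.80 × 10^-4
Ka = x²/(0.000599 − x) = 3.80 × 10^-4
The 5% rule fails; solving x² + Ka·x − Ka·C₀ = 0 exactly:
x = [−0.00038 + √(0.00038² + 9.1e-07)]/2 = 3.24 × 10^-4 M
pH = −log[H+] = −log(3.24 × 10^-4) = 3.49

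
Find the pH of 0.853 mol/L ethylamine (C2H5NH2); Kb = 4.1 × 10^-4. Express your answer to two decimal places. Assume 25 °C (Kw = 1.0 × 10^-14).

C2H5NH2 + H2O ⇌ C2H5NH3+ + OH-
Kb = [OH-]²/(0.853 − [OH-]) = 4.1 × 10^-4
Since Kb ≪ C₀, [OH-] ≈ √(Kb·C₀) = 1.87 × 10^-2 M.
([OH-]/C₀ = 2.2% < 5%, so the approximation holds.)
pOH = −log(1.87 × 10^-2) = 1.73; pH = 14.00 − 1.73 = 12.27

pH = 12.27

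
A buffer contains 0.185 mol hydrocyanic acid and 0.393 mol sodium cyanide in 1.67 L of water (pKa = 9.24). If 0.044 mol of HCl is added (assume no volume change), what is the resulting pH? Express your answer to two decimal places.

pH = 9.42

Added H+ converts CN- to HCN: HCN → 0.229 mol, CN- → 0.349 mol.
pH = pKa + log([A⁻]/[HA]) = 9.24 + log(0.349/0.229) = 9.24 +0.183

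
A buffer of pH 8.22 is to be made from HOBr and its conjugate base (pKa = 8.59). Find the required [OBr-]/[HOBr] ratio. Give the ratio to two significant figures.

pH = pKa + log(r) ⇒ log(r) = 8.22 − 8.59 = -0.37
r = [OBr-]/[HOBr] = 10^(-0.37) = 0.427

ratio = 0.43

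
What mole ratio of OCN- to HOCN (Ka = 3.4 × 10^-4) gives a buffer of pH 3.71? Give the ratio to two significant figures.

pKa = -log(3.4 × 10^-4) = 3.469
pH = pKa + log(r) ⇒ log(r) = 3.71 − 3.469 = +0.241
r = [OCN-]/[HOCN] = 10^(+0.241) = 1.74

ratio = 1.7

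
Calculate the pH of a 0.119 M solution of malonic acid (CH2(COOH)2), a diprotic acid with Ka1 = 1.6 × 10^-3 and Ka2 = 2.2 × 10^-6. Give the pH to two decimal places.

pH = 1.89

Since Ka1 ≫ Ka2, the first ionization dominates [H+].
Ka1 = x²/(0.119 − x) = 1.6 × 10^-3
Solving the quadratic: x = (−Ka1 + √(Ka1² + 4·Ka1·C₀))/2 = 1.30 × 10^-2 M
pH = −log(1.30 × 10^-2) = 1.89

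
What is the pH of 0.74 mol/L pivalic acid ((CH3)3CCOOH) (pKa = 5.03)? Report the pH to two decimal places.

pH = 2.58

(CH3)3CCOOH ⇌ (CH3)3CCOO- + H+
Ka = 10^(−5.03) = 9.33 × 10^-6
Let x = [H+] at equilibrium. Ka = x²/(0.74 − x).
Since Ka ≪ C₀, x ≈ √(Ka·C₀) = 2.63 × 10^-3 M.
Check: 0.36% ionized — well under 5%, approximation valid.
pH = −log[H+] = −log(2.63 × 10^-3) = 2.58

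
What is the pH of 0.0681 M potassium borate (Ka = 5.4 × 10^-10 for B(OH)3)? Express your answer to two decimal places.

pH = 11.05

B(OH)4- is the conjugate base of the weak acid B(OH)3.
Kb = Kw/Ka = 1.0×10^-14 / 5.4 × 10^-10 = 1.85 × 10^-5
Kb = x²/(0.0681 − x) = 1.85 × 10^-5
Assume x ≪ 0.0681: x ≈ √(1.85 × 10^-5 × 0.0681) = 1.12 × 10^-3 M
(x/C₀ = 1.6% < 5%, so the approximation holds.)
pOH = 2.95, so pH = 14.00 − pOH = 11.05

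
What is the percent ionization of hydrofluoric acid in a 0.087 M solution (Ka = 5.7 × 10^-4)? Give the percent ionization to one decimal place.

7.8%

HF ⇌ F- + H+; let x = [H+] at equilibrium.
Ka = x²/(C₀ − x); solving the quadratic gives x = 6.76 × 10^-3 M.
% ionization = x/C₀ × 100% = 6.76 × 10^-3/0.087 × 100% = 7.8%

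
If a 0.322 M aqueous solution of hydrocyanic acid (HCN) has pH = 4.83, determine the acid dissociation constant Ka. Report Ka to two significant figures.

Ka = 6.8 × 10^-10

[H+] = 10^(-4.83) = 1.48 × 10^-5 M
At equilibrium [HA] = 0.322 − 1.48 × 10^-5 = 3.22 × 10^-1 M
Ka = [H+][A-]/[HA] = (1.48 × 10^-5)² / 3.22 × 10^-1 = 6.8 × 10^-10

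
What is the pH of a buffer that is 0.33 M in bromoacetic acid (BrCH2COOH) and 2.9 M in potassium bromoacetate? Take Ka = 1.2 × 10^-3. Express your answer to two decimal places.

pH = 3.86

pKa = −log(1.2 × 10^-3) = 2.921
Using pH = pKa + log([base]/[acid]) with [base]/[acid] = 2.9/0.33:
pH = 2.921 + (+0.944) = 3.86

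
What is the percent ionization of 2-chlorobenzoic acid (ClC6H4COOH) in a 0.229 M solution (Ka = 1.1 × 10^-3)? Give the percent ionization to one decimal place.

6.7%

ClC6H4COOH ⇌ ClC6H4COO- + H+; let x = [H+] at equilibrium.
Solve x² + 0.0011x − 0.000252 = 0 → x = 1.53 × 10^-2 M
% ionization = x/C₀ × 100% = 1.53 × 10^-2/0.229 × 100% = 6.7%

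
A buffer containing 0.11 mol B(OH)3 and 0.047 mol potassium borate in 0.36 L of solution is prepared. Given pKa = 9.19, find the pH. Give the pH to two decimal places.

pH = 8.82

Henderson–Hasselbalch: pH = pKa + log([B(OH)4-]/[B(OH)3]) = 9.19 + log(0.047/0.11)
pH = 9.19 + (-0.369) = 8.82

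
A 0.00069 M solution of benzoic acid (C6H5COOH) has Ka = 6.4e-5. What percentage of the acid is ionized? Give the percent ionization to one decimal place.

26.2%

C6H5COOH ⇌ C6H5COO- + H+; let x = [H+] at equilibrium.
Ka = x²/(C₀ − x); solving the quadratic gives x = 1.81 × 10^-4 M.
% ionization = x/C₀ × 100% = 1.81 × 10^-4/0.00069 × 100% = 26.2%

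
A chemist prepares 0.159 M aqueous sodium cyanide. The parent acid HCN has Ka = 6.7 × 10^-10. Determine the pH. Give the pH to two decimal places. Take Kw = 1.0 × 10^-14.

CN- is the conjugate base of the weak acid HCN.
Kb = Kw/Ka = 1.0×10^-14 / 6.7 × 10^-10 = 1.49 × 10^-5
Kb = x²/(0.159 − x) = 1.49 × 10^-5
Since Kb ≪ C₀, x ≈ √(Kb·C₀) = 1.54 × 10^-3 M.
Check: 0.97% ionized — well under 5%, approximation valid.
pOH = 2.81, so pH = 14.00 − pOH = 11.19

pH = 11.19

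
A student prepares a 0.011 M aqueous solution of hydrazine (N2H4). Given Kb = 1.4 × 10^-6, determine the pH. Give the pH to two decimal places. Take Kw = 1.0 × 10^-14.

pH = 10.09

N2H4 + H2O ⇌ N2H5+ + OH-
Kb = x²/(0.011 − x) = 1.4 × 10^-6
Assume x ≪ 0.011: x ≈ √(1.4 × 10^-6 × 0.011) = 1.24 × 10^-4 M
Check: 1.1% ionized — well under 5%, approximation valid.
pOH = −log(1.24 × 10^-4) = 3.91; pH = 14.00 − 3.91 = 10.09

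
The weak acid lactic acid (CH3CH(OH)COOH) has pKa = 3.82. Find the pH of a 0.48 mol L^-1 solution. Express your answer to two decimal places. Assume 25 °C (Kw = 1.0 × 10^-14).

CH3CH(OH)COOH ⇌ CH3CH(OH)COO- + H+
Ka = 10^(−3.82) = 1.51 × 10^-4
From the ICE table, Ka = [H+]²/(0.48 − [H+]) = 1.51 × 10^-4.
Neglecting [H+] in the denominator: [H+] = √(1.51 × 10^-4 × 0.48) = 8.51 × 10^-3 M
Check: 1.8% ionized — well under 5%, approximation valid.
pH = −log(8.51 × 10^-3) = 2.07

pH = 2.07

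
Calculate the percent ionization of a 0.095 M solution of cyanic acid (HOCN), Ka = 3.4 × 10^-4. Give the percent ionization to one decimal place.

HOCN ⇌ OCN- + H+; let x = [H+] at equilibrium.
Ka = x²/(C₀ − x); solving the quadratic gives x = 5.52 × 10^-3 M.
Fraction ionized = 5.52 × 10^-3 / 0.095 = 0.0581 → 5.8%

5.8%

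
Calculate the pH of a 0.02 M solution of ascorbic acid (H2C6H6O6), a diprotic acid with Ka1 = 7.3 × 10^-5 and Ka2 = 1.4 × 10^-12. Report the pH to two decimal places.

Ka1 ≫ Ka2, so treat the first dissociation as the only significant source of H+.
Ka1 = x²/(0.02 − x) = 7.3 × 10^-5
Solving the quadratic: x = (−Ka1 + √(Ka1² + 4·Ka1·C₀))/2 = 1.17 × 10^-3 M
pH = −log(1.17 × 10^-3) = 2.93

pH = 2.93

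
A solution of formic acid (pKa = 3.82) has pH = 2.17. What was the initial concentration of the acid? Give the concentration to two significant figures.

[H+] = 10^(-2.17) = 6.76 × 10^-3 M = x
Ka = 10^(−3.82) = 1.51 × 10^-4
Ka = x²/(C₀ − x) ⇒ C₀ = x + x²/Ka
C₀ = 6.76 × 10^-3 + (6.76 × 10^-3)²/(1.51 × 10^-4) = 3.09 × 10^-1 M

C₀ = 3.1 × 10^-1 M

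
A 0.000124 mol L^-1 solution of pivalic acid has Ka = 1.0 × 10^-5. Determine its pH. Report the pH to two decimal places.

pH = 4.51

(CH3)3CCOOH ⇌ (CH3)3CCOO- + H+
Ka = x²/(0.000124 − x) = 1.0 × 10^-5
x is not negligible relative to C₀; solve x² + 1e-05·x − 1.24e-09 = 0.
x = [−1e-05 + √(1e-05² + 4.96e-09)]/2 = 3.06 × 10^-5 M
pH = −log(3.06 × 10^-5) = 4.51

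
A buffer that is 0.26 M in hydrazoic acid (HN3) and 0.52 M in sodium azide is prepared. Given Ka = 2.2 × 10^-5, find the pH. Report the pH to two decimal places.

pH = 4.96

pKa = −log(2.2 × 10^-5) = 4.658
Using pH = pKa + log([base]/[acid]) with [base]/[acid] = 0.52/0.26:
pH = 4.658 + (+0.301) = 4.96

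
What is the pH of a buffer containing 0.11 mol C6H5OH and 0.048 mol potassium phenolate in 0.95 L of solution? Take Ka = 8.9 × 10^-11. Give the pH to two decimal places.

pKa = −log(8.9 × 10^-11) = 10.051
Using pH = pKa + log([base]/[acid]) with [base]/[acid] = 0.048/0.11:
pH = 10.051 + (-0.360) = 9.69

pH = 9.69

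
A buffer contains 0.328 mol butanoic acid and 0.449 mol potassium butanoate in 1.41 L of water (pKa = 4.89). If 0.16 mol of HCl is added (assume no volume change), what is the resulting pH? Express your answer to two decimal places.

Added H+ converts CH3(CH2)2COO- to CH3(CH2)2COOH: CH3(CH2)2COOH → 0.488 mol, CH3(CH2)2COO- → 0.289 mol.
Henderson–Hasselbalch with mole ratio 0.289/0.488: pH = 4.89 + (-0.228)

pH = 4.66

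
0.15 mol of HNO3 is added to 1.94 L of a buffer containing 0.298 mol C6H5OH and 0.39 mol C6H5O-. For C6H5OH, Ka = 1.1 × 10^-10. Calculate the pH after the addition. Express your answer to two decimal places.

pH = 9.69

After neutralization: n(C6H5OH) = 0.448 mol, n(C6H5O-) = 0.24 mol.
pKa = −log(1.1 × 10^-10) = 9.959
pH = pKa + log(n_C6H5O-/n_C6H5OH) = 9.959 + log(0.24/0.448) = 9.959 + (-0.271)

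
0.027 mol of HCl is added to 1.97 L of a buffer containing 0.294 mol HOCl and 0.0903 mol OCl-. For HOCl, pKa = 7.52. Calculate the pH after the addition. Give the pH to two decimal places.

Added H+ converts OCl- to HOCl: HOCl → 0.321 mol, OCl- → 0.0633 mol.
pH = pKa + log([A⁻]/[HA]) = 7.52 + log(0.0633/0.321) = 7.52 -0.705

pH = 6.81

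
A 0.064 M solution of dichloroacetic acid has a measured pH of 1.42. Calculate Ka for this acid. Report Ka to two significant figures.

[H+] = 10^(-1.42) = 3.80 × 10^-2 M
At equilibrium [HA] = 0.064 − 3.80 × 10^-2 = 2.60 × 10^-2 M
Ka = [H+][A-]/[HA] = (3.80 × 10^-2)² / 2.60 × 10^-2 = 5.6 × 10^-2

Ka = 5.6 × 10^-2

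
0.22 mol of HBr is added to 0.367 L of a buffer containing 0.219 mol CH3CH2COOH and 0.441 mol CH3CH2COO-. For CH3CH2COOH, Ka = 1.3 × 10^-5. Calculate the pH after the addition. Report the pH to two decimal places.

Added H+ converts CH3CH2COO- to CH3CH2COOH: CH3CH2COOH → 0.439 mol, CH3CH2COO- → 0.221 mol.
pKa = −log(1.3 × 10^-5) = 4.886
pH = pKa + log([A⁻]/[HA]) = 4.886 + log(0.221/0.439) = 4.886 -0.298

pH = 4.59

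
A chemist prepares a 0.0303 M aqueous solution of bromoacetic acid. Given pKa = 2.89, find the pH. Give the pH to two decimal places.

pH = 2.25

BrCH2COOH ⇌ BrCH2COO- + H+
Ka = 10^(−2.89) = 1.29 × 10^-3
From the ICE table, Ka = [H+]²/(0.0303 − [H+]) = 1.29 × 10^-3.
The 5% rule fails; solving [H+]² + Ka·[H+] − Ka·C₀ = 0 exactly:
[H+] = [−0.00129 + √(0.00129² + 0.000156)]/2 = 5.64 × 10^-3 M
pH = −log(5.64 × 10^-3) = 2.25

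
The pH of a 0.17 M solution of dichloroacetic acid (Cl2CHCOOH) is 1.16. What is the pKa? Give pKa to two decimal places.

[H+] = 10^(-1.16) = 6.92 × 10^-2 M
At equilibrium [HA] = 0.17 − 6.92 × 10^-2 = 1.01 × 10^-1 M
Ka = [H+][A-]/[HA] = (6.92 × 10^-2)² / 1.01 × 10^-1 = 4.74 × 10^-2
pKa = -log(4.74 × 10^-2) = 1.32

pKa = 1.32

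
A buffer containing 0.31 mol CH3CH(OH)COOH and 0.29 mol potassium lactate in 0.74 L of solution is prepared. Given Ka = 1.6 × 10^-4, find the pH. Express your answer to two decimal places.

pKa = −log(1.6 × 10^-4) = 3.796
Henderson–Hasselbalch: pH = pKa + log([CH3CH(OH)COO-]/[CH3CH(OH)COOH]) = 3.796 + log(0.29/0.31)
pH = 3.796 + (-0.029) = 3.77

pH = 3.77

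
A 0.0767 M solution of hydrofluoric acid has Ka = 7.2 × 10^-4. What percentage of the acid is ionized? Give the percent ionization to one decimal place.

9.2%

HF ⇌ F- + H+; let x = [H+] at equilibrium.
Solve x² + 0.00072x − 5.52e-05 = 0 → x = 7.08 × 10^-3 M
% ionization = x/C₀ × 100% = 7.08 × 10^-3/0.0767 × 100% = 9.2%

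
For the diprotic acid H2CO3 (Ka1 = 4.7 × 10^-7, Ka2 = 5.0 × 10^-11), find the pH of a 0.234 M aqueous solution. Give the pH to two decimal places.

pH = 3.48

Since Ka1 ≫ Ka2, the first ionization dominates [H+].
Ka1 = x²/(0.234 − x) = 4.7 × 10^-7
x ≈ √(4.7 × 10^-7 × 0.234) = 3.32 × 10^-4 M
pH = −log(3.32 × 10^-4) = 3.48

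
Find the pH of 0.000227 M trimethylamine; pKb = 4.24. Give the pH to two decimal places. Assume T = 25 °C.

pH = 9.95

(CH3)3N + H2O ⇌ (CH3)3NH+ + OH-
Kb = 10^(−4.24) = 5.75 × 10^-5
From the ICE table, Kb = x²/(0.000227 − x) = 5.75 × 10^-5.
x is not negligible relative to C₀; solve x² + 5.75e-05·x − 1.31e-08 = 0.
x = (−Kb + √(Kb² + 4·Kb·C₀))/2 = 8.91 × 10^-5 M
pOH = 4.05, so pH = 14.00 − pOH = 9.95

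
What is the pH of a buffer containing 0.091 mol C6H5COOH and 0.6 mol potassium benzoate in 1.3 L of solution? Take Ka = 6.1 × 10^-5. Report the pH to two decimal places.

pH = 5.03

pKa = −log(6.1 × 10^-5) = 4.215
Henderson–Hasselbalch: pH = pKa + log([C6H5COO-]/[C6H5COOH]) = 4.215 + log(0.6/0.091)
pH = 4.215 + (+0.819) = 5.03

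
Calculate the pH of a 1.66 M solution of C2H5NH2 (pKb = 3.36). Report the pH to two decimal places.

C2H5NH2 + H2O ⇌ C2H5NH3+ + OH-
Kb = 10^(−3.36) = 4.37 × 10^-4
From the ICE table, Kb = [OH-]²/(1.66 − [OH-]) = 4.37 × 10^-4.
Since Kb ≪ C₀, [OH-] ≈ √(Kb·C₀) = 2.69 × 10^-2 M.
([OH-]/C₀ = 1.6% < 5%, so the approximation holds.)
pOH = 1.57, so pH = 14.00 − pOH = 12.43

pH = 12.43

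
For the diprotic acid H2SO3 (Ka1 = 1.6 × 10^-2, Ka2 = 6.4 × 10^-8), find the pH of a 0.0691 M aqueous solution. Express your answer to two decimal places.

pH = 1.58

Since Ka1 ≫ Ka2, the first ionization dominates [H+].
Ka1 = x²/(0.0691 − x) = 1.6 × 10^-2
Solving the quadratic: x = (−Ka1 + √(Ka1² + 4·Ka1·C₀))/2 = 2.62 × 10^-2 M
pH = −log(2.62 × 10^-2) = 1.58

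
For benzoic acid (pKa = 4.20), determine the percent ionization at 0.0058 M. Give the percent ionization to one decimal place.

9.9%

C6H5COOH ⇌ C6H5COO- + H+; let x = [H+] at equilibrium.
Ka = 10^(−4.20) = 6.31 × 10^-5
Solve x² + 6.31e-05x − 3.66e-07 = 0 → x = 5.74 × 10^-4 M
Fraction ionized = 5.74 × 10^-4 / 0.0058 = 0.0990 → 9.9%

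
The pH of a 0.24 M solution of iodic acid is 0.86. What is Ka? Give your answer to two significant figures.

[H+] = 10^(-0.86) = 1.38 × 10^-1 M
At equilibrium [HA] = 0.24 − 1.38 × 10^-1 = 1.02 × 10^-1 M
Ka = [H+][A-]/[HA] = (1.38 × 10^-1)² / 1.02 × 10^-1 = 1.9 × 10^-1

Ka = 1.9 × 10^-1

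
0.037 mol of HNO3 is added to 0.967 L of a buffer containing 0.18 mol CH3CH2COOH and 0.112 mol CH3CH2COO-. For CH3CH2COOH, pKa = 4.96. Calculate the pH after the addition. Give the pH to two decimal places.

After neutralization: n(CH3CH2COOH) = 0.217 mol, n(CH3CH2COO-) = 0.075 mol.
pH = pKa + log(n_CH3CH2COO-/n_CH3CH2COOH) = 4.96 + log(0.075/0.217) = 4.96 + (-0.461)

pH = 4.50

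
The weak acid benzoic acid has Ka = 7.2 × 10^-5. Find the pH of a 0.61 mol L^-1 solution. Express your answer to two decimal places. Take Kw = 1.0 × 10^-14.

pH = 2.18

C6H5COOH ⇌ C6H5COO- + H+
From the ICE table, Ka = [H+]²/(0.61 − [H+]) = 7.2 × 10^-5.
Assume [H+] ≪ 0.61: [H+] ≈ √(7.2 × 10^-5 × 0.61) = 6.63 × 10^-3 M
Check: 1.1% ionized — well under 5%, approximation valid.
pH = −log(6.63 × 10^-3) = 2.18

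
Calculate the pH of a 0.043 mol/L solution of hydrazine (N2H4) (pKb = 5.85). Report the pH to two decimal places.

pH = 10.39

N2H4 + H2O ⇌ N2H5+ + OH-
Kb = 10^(−5.85) = 1.41 × 10^-6
Let x = [OH-] at equilibrium. Kb = x²/(0.043 − x).
Assume x ≪ 0.043: x ≈ √(1.41 × 10^-6 × 0.043) = 2.46 × 10^-4 M
Check: 0.57% ionized — well under 5%, approximation valid.
pOH = −log(2.46 × 10^-4) = 3.61; pH = 14.00 − 3.61 = 10.39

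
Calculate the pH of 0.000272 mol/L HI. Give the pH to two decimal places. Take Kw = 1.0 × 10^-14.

pH = 3.57

HI is a strong acid and dissociates completely, so [H+] = 0.000272 M.
pH = -log(0.000272) = 3.57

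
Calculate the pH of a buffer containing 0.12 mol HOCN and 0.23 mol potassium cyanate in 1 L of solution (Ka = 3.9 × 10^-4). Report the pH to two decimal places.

pKa = −log(3.9 × 10^-4) = 3.409
pH = pKa + log([A⁻]/[HA]) = 3.409 + log(0.23/0.12)
pH = 3.409 + (+0.283) = 3.69

pH = 3.69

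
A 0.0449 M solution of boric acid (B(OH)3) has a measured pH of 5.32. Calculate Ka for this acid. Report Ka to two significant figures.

[H+] = 10^(-5.32) = 4.79 × 10^-6 M
At equilibrium [HA] = 0.0449 − 4.79 × 10^-6 = 4.49 × 10^-2 M
Ka = [H+][A-]/[HA] = (4.79 × 10^-6)² / 4.49 × 10^-2 = 5.1 × 10^-10

Ka = 5.1 × 10^-10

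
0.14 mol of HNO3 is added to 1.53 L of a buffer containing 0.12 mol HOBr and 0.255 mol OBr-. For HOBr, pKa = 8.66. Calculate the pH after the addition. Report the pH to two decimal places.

pH = 8.31

After neutralization: n(HOBr) = 0.26 mol, n(OBr-) = 0.115 mol.
pH = pKa + log([A⁻]/[HA]) = 8.66 + log(0.115/0.26) = 8.66 -0.354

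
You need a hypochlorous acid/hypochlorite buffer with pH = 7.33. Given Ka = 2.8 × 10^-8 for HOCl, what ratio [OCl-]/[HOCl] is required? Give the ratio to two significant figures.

pKa = -log(2.8 × 10^-8) = 7.553
pH = pKa + log(r) ⇒ log(r) = 7.33 − 7.553 = -0.223
r = [OCl-]/[HOCl] = 10^(-0.223) = 0.598

ratio = 0.60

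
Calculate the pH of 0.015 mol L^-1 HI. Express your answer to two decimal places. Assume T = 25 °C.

HI is a strong acid and dissociates completely, so [H+] = 0.015 M.
pH = -log(0.015) = 1.82

pH = 1.82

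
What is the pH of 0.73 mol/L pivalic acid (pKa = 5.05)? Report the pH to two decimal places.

pH = 2.59

(CH3)3CCOOH ⇌ (CH3)3CCOO- + H+
Ka = 10^(−5.05) = 8.91 × 10^-6
Let x = [H+] at equilibrium. Ka = x²/(0.73 − x).
Assume x ≪ 0.73: x ≈ √(8.91 × 10^-6 × 0.73) = 2.55 × 10^-3 M
pH = −log[H+] = −log(2.55 × 10^-3) = 2.59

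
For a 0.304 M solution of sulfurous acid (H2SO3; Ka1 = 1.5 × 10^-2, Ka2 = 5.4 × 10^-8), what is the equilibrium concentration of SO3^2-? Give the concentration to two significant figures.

5.4 × 10^-8 M

First ionization gives [H+] ≈ [HSO3-] = 6.04 × 10^-2 M.
Second step: Ka2 = [H+][SO3^2-]/[HSO3-] ≈ [SO3^2-] (since [H+] ≈ [HSO3-]).
So [SO3^2-] ≈ Ka2.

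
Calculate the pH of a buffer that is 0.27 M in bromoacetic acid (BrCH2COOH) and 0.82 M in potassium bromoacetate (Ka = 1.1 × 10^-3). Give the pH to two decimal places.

pH = 3.44

pKa = −log(1.1 × 10^-3) = 2.959
pH = pKa + log([A⁻]/[HA]) = 2.959 + log(0.82/0.27)
pH = 2.959 + (+0.482) = 3.44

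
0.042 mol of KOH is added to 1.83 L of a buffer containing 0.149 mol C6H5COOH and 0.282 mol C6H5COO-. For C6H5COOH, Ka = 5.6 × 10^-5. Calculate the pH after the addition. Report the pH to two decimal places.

After neutralization: n(C6H5COOH) = 0.107 mol, n(C6H5COO-) = 0.324 mol.
pKa = −log(5.6 × 10^-5) = 4.252
pH = pKa + log([A⁻]/[HA]) = 4.252 + log(0.324/0.107) = 4.252 +0.481

pH = 4.73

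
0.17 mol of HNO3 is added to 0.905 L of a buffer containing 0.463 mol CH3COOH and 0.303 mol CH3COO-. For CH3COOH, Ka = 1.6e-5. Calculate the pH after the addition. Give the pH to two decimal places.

pH = 4.12

After neutralization: n(CH3COOH) = 0.633 mol, n(CH3COO-) = 0.133 mol.
pKa = −log(1.6 × 10^-5) = 4.796
pH = pKa + log([A⁻]/[HA]) = 4.796 + log(0.133/0.633) = 4.796 -0.678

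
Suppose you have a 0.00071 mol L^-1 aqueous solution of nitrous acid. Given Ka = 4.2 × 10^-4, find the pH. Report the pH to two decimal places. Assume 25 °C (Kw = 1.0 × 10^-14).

HNO2 ⇌ NO2- + H+
From the ICE table, Ka = [H+]²/(0.00071 − [H+]) = 4.2 × 10^-4.
The 5% rule fails; solving [H+]² + Ka·[H+] − Ka·C₀ = 0 exactly:
[H+] = [−0.00042 + √(0.00042² + 1.19e-06)]/2 = 3.75 × 10^-4 M
pH = −log(3.75 × 10^-4) = 3.43

pH = 3.43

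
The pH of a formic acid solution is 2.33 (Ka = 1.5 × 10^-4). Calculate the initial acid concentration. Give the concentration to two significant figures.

[H+] = 10^(-2.33) = 4.68 × 10^-3 M = x
Ka = x²/(C₀ − x) ⇒ C₀ = x + x²/Ka
C₀ = 4.68 × 10^-3 + (4.68 × 10^-3)²/(1.5 × 10^-4) = 1.51 × 10^-1 M

C₀ = 1.5 × 10^-1 M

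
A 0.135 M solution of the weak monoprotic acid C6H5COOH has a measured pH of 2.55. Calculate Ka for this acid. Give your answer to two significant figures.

[H+] = 10^(-2.55) = 2.82 × 10^-3 M
At equilibrium [HA] = 0.135 − 2.82 × 10^-3 = 1.32 × 10^-1 M
Ka = [H+][A-]/[HA] = (2.82 × 10^-3)² / 1.32 × 10^-1 = 6.0 × 10^-5

Ka = 6.0 × 10^-5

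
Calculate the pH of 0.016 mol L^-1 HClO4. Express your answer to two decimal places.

HClO4 is a strong acid and dissociates completely, so [H+] = 0.016 M.
pH = -log(0.016) = 1.80

pH = 1.80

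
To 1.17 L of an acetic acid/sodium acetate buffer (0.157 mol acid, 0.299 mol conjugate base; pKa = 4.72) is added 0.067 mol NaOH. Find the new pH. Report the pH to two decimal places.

OH- converts CH3COOH to CH3COO-: CH3COOH → 0.09 mol, CH3COO- → 0.366 mol.
Henderson–Hasselbalch with mole ratio 0.366/0.09: pH = 4.72 + (+0.609)

pH = 5.33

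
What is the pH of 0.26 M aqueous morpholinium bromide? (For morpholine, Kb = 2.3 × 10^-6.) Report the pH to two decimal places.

pH = 4.47

C4H8ONH2+ is the conjugate acid of the weak base C4H8ONH.
Ka = Kw/Kb = 1.0×10^-14 / 2.3 × 10^-6 = 4.35 × 10^-9
From the ICE table, Ka = [H+]²/(0.26 − [H+]) = 4.35 × 10^-9.
Assume [H+] ≪ 0.26: [H+] ≈ √(4.35 × 10^-9 × 0.26) = 3.36 × 10^-5 M
([H+]/C₀ = 0.013% < 5%, so the approximation holds.)
pH = −log(3.36 × 10^-5) = 4.47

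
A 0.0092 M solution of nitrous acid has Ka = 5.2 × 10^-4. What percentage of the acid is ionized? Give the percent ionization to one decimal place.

21.1%

HNO2 ⇌ NO2- + H+; let x = [H+] at equilibrium.
Solve x² + 0.00052x − 4.78e-06 = 0 → x = 1.94 × 10^-3 M
Fraction ionized = 1.94 × 10^-3 / 0.0092 = 0.2109 → 21.1%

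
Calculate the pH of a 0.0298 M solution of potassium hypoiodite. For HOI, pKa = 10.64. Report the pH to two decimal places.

OI- is the conjugate base of the weak acid HOI.
Ka = 10^(−10.64) = 2.29 × 10^-11
Kb = Kw/Ka = 1.0×10^-14 / 2.29 × 10^-11 = 4.37 × 10^-4
From the ICE table, Kb = x²/(0.0298 − x) = 4.37 × 10^-4.
Here C₀/Kb ≈ 68.2, so the small-x approximation fails. Use the quadratic:
x = (−Kb + √(Kb² + 4·Kb·C₀))/2 = 3.40 × 10^-3 M
pOH = 2.47, so pH = 14.00 − pOH = 11.53

pH = 11.53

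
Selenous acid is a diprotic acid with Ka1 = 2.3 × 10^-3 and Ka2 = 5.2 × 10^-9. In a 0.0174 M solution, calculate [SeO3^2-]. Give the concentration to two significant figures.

First ionization gives [H+] ≈ [HSeO3-] = 5.28 × 10^-3 M.
Second step: Ka2 = [H+][SeO3^2-]/[HSeO3-] ≈ [SeO3^2-] (since [H+] ≈ [HSeO3-]).
So [SeO3^2-] ≈ Ka2.

5.2 × 10^-9 M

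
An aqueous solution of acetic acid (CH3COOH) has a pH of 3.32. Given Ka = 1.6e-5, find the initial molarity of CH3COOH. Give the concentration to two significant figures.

C₀ = 1.5 × 10^-2 M

[H+] = 10^(-3.32) = 4.79 × 10^-4 M = x
Ka = x²/(C₀ − x) ⇒ C₀ = x + x²/Ka
C₀ = 4.79 × 10^-4 + (4.79 × 10^-4)²/(1.6 × 10^-5) = 1.48 × 10^-2 M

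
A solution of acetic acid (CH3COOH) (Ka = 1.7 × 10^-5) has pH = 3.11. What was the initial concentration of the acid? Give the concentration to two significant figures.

C₀ = 3.6 × 10^-2 M

[H+] = 10^(-3.11) = 7.76 × 10^-4 M = x
Ka = x²/(C₀ − x) ⇒ C₀ = x + x²/Ka
C₀ = 7.76 × 10^-4 + (7.76 × 10^-4)²/(1.7 × 10^-5) = 3.62 × 10^-2 M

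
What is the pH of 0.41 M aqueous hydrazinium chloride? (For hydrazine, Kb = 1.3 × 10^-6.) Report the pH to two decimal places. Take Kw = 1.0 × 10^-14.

pH = 4.25

N2H5+ is the conjugate acid of the weak base N2H4.
Ka = Kw/Kb = 1.0×10^-14 / 1.3 × 10^-6 = 7.69 × 10^-9
Ka = [H+]²/(0.41 − [H+]) = 7.69 × 10^-9
Since Ka ≪ C₀, [H+] ≈ √(Ka·C₀) = 5.62 × 10^-5 M.
([H+]/C₀ = 0.014% < 5%, so the approximation holds.)
pH = −log[H+] = −log(5.62 × 10^-5) = 4.25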